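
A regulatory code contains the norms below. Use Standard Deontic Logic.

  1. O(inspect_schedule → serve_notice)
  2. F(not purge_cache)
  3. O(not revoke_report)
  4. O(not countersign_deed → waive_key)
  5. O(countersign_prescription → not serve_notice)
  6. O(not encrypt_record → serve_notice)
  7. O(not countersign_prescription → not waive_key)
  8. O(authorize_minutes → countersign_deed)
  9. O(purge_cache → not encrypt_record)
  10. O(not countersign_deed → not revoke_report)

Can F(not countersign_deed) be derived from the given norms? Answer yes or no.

F(not purge_cache) at premise 2 means O(purge_cache).
Applying K to premise 9 (O(purge_cache → not encrypt_record)) and O(purge_cache) yields O(not encrypt_record).
With premise 6, O(not encrypt_record → serve_notice), the K-axiom yields O(serve_notice).
Premise 5, O(countersign_prescription → not serve_notice), contraposes to O(serve_notice → not countersign_prescription); with O(serve_notice) we get O(not countersign_prescription).
Applying K to premise 7 (O(not countersign_prescription → not waive_key)) and O(not countersign_prescription) yields O(not waive_key).
Premise 4, O(not countersign_deed → waive_key), contraposes to O(not waive_key → countersign_deed); with O(not waive_key) we get O(countersign_deed).
Premises 1, 3, 8, 10 do not contribute to this derivation.
So O(countersign_deed) holds, i.e. F(not countersign_deed). The claim follows.

Yes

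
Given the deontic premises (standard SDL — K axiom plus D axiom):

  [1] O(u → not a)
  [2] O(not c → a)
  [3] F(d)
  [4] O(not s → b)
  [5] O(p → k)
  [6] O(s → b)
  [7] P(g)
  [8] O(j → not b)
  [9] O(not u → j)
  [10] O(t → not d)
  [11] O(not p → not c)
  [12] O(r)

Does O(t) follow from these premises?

Premise 10 is O(t → not d); even if O(not d) held, inferring O(t) would be affirming the consequent — invalid.
No other premise forces O(t). An ideal world satisfying every premise can still have t false, so O(t) is not derivable.

No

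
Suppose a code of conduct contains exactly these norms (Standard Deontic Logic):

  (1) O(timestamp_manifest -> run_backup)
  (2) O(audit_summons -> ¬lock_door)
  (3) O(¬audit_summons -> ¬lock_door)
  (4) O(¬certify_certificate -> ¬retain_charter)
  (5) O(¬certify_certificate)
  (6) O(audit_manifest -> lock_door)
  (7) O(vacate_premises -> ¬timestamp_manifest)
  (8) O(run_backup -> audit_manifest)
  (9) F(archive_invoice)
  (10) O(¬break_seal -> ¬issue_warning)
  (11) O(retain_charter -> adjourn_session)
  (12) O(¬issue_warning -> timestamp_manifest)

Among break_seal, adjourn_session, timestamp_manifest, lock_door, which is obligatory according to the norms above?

Premises 2 and 3 are O(audit_summons -> ¬lock_door) and O(¬audit_summons -> ¬lock_door); every ideal world satisfies audit_summons or ¬audit_summons, so in either case ¬lock_door holds — hence O(¬lock_door).
The contrapositive of premise 6 (O(audit_manifest -> lock_door)) is O(¬lock_door -> ¬audit_manifest), and O(¬lock_door) is already established, so O(¬audit_manifest).
Premise 8, O(run_backup -> audit_manifest), contraposes to O(¬audit_manifest -> ¬run_backup); with O(¬audit_manifest) we get O(¬run_backup).
Premise 1 is O(timestamp_manifest -> run_backup); contrapositively O(¬run_backup -> ¬timestamp_manifest). Since O(¬run_backup) holds, K gives O(¬timestamp_manifest).
The contrapositive of premise 12 (O(¬issue_warning -> timestamp_manifest)) is O(¬timestamp_manifest -> issue_warning), and O(¬timestamp_manifest) is already established, so O(issue_warning).
Premise 10, O(¬break_seal -> ¬issue_warning), contraposes to O(issue_warning -> break_seal); with O(issue_warning) we get O(break_seal).
So O(break_seal) holds — break_seal is obligatory. None of the other listed options is made obligatory by any chain of premises.

break_seal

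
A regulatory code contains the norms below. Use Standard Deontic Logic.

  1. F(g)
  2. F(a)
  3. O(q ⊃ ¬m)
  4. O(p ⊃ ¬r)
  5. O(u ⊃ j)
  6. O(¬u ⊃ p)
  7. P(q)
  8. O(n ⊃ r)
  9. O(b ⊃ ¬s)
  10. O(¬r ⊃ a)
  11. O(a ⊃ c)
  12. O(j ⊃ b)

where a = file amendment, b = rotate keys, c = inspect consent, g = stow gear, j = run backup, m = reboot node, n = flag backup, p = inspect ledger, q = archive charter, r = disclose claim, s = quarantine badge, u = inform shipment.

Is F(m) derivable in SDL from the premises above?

Premise 3 is O(q ⊃ ¬m), but O(q) is not derivable from the premises (the permission P(q) asserts only ¬O(¬q), not O(q)), so it does not yield O(¬m).
No other premise forces O(¬m). An ideal world satisfying every premise can still have m true, so F(m) is not derivable.

No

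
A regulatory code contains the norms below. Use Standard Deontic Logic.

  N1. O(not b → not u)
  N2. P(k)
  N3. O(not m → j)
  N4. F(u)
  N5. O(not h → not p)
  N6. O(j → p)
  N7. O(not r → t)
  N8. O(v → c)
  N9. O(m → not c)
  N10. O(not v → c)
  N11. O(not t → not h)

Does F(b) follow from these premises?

Premise 1 is O(not b → not u); even if O(not u) held, inferring O(not b) would be affirming the consequent — invalid.
No other premise forces O(not b). An ideal world satisfying every premise can still have b true, so F(b) is not derivable.

No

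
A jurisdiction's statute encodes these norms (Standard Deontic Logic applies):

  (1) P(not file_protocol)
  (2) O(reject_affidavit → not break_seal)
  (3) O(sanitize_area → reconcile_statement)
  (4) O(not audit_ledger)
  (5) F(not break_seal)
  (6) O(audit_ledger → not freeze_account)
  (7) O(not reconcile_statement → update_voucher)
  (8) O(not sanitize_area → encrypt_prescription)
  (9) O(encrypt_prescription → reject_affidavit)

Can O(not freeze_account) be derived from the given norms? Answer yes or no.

No

Premise 6 is O(audit_ledger → not freeze_account), but O(audit_ledger) is not derivable from the premises, so it does not yield O(not freeze_account).
No other premise forces O(not freeze_account). An ideal world satisfying every premise can still have not freeze_account false, so O(not freeze_account) is not derivable.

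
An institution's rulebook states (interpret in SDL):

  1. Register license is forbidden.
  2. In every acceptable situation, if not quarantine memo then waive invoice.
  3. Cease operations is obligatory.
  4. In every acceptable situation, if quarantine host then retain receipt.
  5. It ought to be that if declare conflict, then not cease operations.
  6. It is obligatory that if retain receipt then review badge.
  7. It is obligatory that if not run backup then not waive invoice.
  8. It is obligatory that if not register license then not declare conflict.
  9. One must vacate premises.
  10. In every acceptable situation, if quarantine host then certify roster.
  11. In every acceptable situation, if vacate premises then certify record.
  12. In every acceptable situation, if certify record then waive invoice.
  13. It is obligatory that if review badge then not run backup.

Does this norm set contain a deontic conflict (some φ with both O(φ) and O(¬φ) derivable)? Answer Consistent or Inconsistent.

Consistent

Premise 5 is O(declare_conflict → ¬cease_operations), but O(declare_conflict) is not derivable from the premises, so it does not yield O(¬cease_operations).
So O(¬cease_operations) is not derivable, and the apparent clash with O(cease_operations) does not arise.
A world satisfying every obligation exists (e.g. cease_operations=true, certify_record=true, certify_roster=false, declare_conflict=false, quarantine_host=false, quarantine_memo=false, register_license=false, retain_receipt=false, review_badge=false, run_backup=true, vacate_premises=true, waive_invoice=true); no atom is both obligatory and forbidden, so the set is consistent.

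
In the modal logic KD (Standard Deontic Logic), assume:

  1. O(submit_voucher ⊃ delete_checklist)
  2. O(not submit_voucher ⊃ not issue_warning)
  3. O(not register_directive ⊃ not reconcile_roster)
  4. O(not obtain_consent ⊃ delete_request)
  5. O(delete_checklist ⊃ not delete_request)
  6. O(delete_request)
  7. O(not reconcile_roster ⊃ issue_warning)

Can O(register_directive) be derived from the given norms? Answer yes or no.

From premise 6 we have O(delete_request).
The contrapositive of premise 5 (O(delete_checklist ⊃ not delete_request)) is O(delete_request ⊃ not delete_checklist), and O(delete_request) is already established, so O(not delete_checklist).
Premise 1, O(submit_voucher ⊃ delete_checklist), contraposes to O(not delete_checklist ⊃ not submit_voucher); with O(not delete_checklist) we get O(not submit_voucher).
From O(not submit_voucher) and premise 2, O(not submit_voucher ⊃ not issue_warning), we obtain O(not issue_warning).
Premise 7, O(not reconcile_roster ⊃ issue_warning), contraposes to O(not issue_warning ⊃ reconcile_roster); with O(not issue_warning) we get O(reconcile_roster).
Premise 3 is O(not register_directive ⊃ not reconcile_roster); contrapositively O(reconcile_roster ⊃ register_directive). Since O(reconcile_roster) holds, K gives O(register_directive).
Premise 4 does not contribute to this derivation.
So O(register_directive) follows.

Yes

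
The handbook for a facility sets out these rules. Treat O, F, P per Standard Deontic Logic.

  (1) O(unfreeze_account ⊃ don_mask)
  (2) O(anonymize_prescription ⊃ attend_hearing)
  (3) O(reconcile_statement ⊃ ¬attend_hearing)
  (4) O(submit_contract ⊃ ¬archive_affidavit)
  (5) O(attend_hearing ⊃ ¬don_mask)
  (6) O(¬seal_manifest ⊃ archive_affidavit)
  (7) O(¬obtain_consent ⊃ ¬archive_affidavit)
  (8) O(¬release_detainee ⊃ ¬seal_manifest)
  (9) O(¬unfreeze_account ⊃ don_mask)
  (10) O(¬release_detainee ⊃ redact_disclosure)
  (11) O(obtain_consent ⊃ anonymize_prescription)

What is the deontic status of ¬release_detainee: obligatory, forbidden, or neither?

By case analysis on ¬unfreeze_account: premise 9 gives O(¬unfreeze_account ⊃ don_mask) and premise 1 gives O(unfreeze_account ⊃ don_mask), so O(don_mask) either way.
Premise 5, O(attend_hearing ⊃ ¬don_mask), contraposes to O(don_mask ⊃ ¬attend_hearing); with O(don_mask) we get O(¬attend_hearing).
Premise 2, O(anonymize_prescription ⊃ attend_hearing), contraposes to O(¬attend_hearing ⊃ ¬anonymize_prescription); with O(¬attend_hearing) we get O(¬anonymize_prescription).
Premise 11, O(obtain_consent ⊃ anonymize_prescription), contraposes to O(¬anonymize_prescription ⊃ ¬obtain_consent); with O(¬anonymize_prescription) we get O(¬obtain_consent).
From O(¬obtain_consent) and premise 7, O(¬obtain_consent ⊃ ¬archive_affidavit), we obtain O(¬archive_affidavit).
The contrapositive of premise 6 (O(¬seal_manifest ⊃ archive_affidavit)) is O(¬archive_affidavit ⊃ seal_manifest), and O(¬archive_affidavit) is already established, so O(seal_manifest).
Premise 8, O(¬release_detainee ⊃ ¬seal_manifest), contraposes to O(seal_manifest ⊃ release_detainee); with O(seal_manifest) we get O(release_detainee).
Premises 3, 4, 10 do not contribute to this derivation.
Thus O(release_detainee), which is F(¬release_detainee): ¬release_detainee is forbidden.

Forbidden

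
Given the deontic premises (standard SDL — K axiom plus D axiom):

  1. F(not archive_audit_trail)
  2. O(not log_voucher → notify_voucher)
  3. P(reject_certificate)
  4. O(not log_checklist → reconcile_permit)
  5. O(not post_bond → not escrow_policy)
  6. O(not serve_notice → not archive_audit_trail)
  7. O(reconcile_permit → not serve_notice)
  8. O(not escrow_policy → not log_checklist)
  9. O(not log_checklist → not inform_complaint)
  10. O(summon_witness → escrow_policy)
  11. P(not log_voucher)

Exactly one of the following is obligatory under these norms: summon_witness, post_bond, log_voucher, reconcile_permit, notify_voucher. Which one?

Premise 1, F(not archive_audit_trail), is equivalent to O(archive_audit_trail).
Premise 6, O(not serve_notice → not archive_audit_trail), contraposes to O(archive_audit_trail → serve_notice); with O(archive_audit_trail) we get O(serve_notice).
Premise 7, O(reconcile_permit → not serve_notice), contraposes to O(serve_notice → not reconcile_permit); with O(serve_notice) we get O(not reconcile_permit).
The contrapositive of premise 4 (O(not log_checklist → reconcile_permit)) is O(not reconcile_permit → log_checklist), and O(not reconcile_permit) is already established, so O(log_checklist).
Premise 8, O(not escrow_policy → not log_checklist), contraposes to O(log_checklist → escrow_policy); with O(log_checklist) we get O(escrow_policy).
Premise 5 is O(not post_bond → not escrow_policy); contrapositively O(escrow_policy → post_bond). Since O(escrow_policy) holds, K gives O(post_bond).
So O(post_bond) holds — post_bond is obligatory. None of the other listed options is made obligatory by any chain of premises.

post_bond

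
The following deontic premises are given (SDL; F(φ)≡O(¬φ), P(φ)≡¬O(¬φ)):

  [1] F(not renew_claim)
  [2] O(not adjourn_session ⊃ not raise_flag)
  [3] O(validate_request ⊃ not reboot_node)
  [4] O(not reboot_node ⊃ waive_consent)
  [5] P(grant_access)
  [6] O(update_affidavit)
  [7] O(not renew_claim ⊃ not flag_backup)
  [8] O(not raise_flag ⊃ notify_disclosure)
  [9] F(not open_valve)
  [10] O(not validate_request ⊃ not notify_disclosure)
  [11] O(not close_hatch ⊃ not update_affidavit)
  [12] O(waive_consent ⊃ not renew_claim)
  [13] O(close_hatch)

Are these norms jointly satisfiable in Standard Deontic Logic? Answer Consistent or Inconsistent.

Consistent

Premise 11 is O(not close_hatch ⊃ not update_affidavit), but O(not close_hatch) is not derivable from the premises, so it does not yield O(not update_affidavit).
So O(not update_affidavit) is not derivable, and the apparent clash with O(update_affidavit) does not arise.
A world satisfying every obligation exists (e.g. adjourn_session=true, close_hatch=true, flag_backup=false, grant_access=false, notify_disclosure=false, open_valve=true, raise_flag=true, reboot_node=true, renew_claim=true, update_affidavit=true, validate_request=false, waive_consent=false); no atom is both obligatory and forbidden, so the set is consistent.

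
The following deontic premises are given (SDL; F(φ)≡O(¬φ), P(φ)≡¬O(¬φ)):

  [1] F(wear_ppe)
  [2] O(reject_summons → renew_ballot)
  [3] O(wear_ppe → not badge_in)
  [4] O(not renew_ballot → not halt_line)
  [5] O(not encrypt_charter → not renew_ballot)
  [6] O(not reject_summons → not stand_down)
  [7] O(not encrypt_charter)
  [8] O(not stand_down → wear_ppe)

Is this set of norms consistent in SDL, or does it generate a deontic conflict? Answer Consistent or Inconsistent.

Premise 1 is F(wear_ppe), i.e. O(not wear_ppe).
Premise 8, O(not stand_down → wear_ppe), contraposes to O(not wear_ppe → stand_down); with O(not wear_ppe) we get O(stand_down).
The contrapositive of premise 6 (O(not reject_summons → not stand_down)) is O(stand_down → reject_summons), and O(stand_down) is already established, so O(reject_summons).
Applying K to premise 2 (O(reject_summons → renew_ballot)) and O(reject_summons) yields O(renew_ballot).
Premise 5 is O(not encrypt_charter → not renew_ballot); contrapositively O(renew_ballot → encrypt_charter). Since O(renew_ballot) holds, K gives O(encrypt_charter).
Yet premise 7 states O(not encrypt_charter).
We now have both O(encrypt_charter) and O(not encrypt_charter) — encrypt_charter is simultaneously obligatory and forbidden, violating the D-axiom.

Inconsistent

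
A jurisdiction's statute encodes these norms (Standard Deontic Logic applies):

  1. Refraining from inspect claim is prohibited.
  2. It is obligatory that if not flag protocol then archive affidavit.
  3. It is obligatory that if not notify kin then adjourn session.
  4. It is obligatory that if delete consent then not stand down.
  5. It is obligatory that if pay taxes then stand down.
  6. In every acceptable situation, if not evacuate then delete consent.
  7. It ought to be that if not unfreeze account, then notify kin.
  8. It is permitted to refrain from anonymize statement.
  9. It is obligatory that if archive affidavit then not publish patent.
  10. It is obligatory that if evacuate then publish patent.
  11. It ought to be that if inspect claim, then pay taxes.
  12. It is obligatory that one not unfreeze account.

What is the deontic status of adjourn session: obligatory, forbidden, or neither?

Premise 3 is O(¬notify_kin → adjourn_session), but O(¬notify_kin) is not derivable from the premises, so it does not yield O(adjourn_session).
No premise or chain of K-axiom applications forces O(adjourn_session), and none forces O(¬adjourn_session). So adjourn_session is neither obligatory nor forbidden under these norms.

Neither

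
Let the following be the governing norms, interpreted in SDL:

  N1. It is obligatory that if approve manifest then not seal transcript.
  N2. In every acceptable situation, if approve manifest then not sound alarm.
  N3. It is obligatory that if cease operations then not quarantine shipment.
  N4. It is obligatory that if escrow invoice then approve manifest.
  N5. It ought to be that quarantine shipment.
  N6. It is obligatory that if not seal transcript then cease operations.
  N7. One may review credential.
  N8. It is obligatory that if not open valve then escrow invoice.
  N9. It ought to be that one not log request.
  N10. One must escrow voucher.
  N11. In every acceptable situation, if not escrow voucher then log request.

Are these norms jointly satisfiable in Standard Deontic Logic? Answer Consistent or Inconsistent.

Consistent

Premise 11 is O(¬escrow_voucher → log_request), but O(¬escrow_voucher) is not derivable from the premises, so it does not yield O(log_request).
So O(log_request) is not derivable, and the apparent clash with O(¬log_request) does not arise.
A world satisfying every obligation exists (e.g. approve_manifest=false, cease_operations=false, escrow_invoice=false, escrow_voucher=true, log_request=false, open_valve=true, quarantine_shipment=true, review_credential=false, seal_transcript=true, sound_alarm=false); no atom is both obligatory and forbidden, so the set is consistent.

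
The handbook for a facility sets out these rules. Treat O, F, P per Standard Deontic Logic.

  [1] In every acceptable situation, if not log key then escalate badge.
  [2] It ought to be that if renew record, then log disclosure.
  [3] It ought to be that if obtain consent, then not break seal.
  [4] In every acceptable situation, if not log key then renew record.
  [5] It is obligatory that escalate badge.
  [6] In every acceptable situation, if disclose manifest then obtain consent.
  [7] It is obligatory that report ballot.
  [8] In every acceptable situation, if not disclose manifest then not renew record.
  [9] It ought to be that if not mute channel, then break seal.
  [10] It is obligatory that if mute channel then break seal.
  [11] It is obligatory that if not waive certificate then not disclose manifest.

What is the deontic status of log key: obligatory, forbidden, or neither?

Obligatory

By case analysis on mute_channel: premise 10 gives O(mute_channel → break_seal) and premise 9 gives O(¬mute_channel → break_seal), so O(break_seal) either way.
Premise 3 is O(obtain_consent → ¬break_seal); contrapositively O(break_seal → ¬obtain_consent). Since O(break_seal) holds, K gives O(¬obtain_consent).
Premise 6 is O(disclose_manifest → obtain_consent); contrapositively O(¬obtain_consent → ¬disclose_manifest). Since O(¬obtain_consent) holds, K gives O(¬disclose_manifest).
Premise 8 is O(¬disclose_manifest → ¬renew_record); since O(¬disclose_manifest), deontic closure gives O(¬renew_record).
The contrapositive of premise 4 (O(¬log_key → renew_record)) is O(¬renew_record → log_key), and O(¬renew_record) is already established, so O(log_key).
Premises 1, 2, 5, 7, 11 do not contribute to this derivation.
Hence log_key is obligatory.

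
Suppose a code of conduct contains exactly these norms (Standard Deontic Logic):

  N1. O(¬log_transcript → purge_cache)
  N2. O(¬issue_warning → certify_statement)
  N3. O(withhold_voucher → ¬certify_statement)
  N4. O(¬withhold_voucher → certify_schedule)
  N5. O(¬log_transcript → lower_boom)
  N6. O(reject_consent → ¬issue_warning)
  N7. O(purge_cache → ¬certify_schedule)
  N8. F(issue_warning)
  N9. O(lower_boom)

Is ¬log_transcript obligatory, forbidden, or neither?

Forbidden

Premise 8, F(issue_warning), is equivalent to O(¬issue_warning).
Premise 2 is O(¬issue_warning → certify_statement); since O(¬issue_warning), deontic closure gives O(certify_statement).
Premise 3, O(withhold_voucher → ¬certify_statement), contraposes to O(certify_statement → ¬withhold_voucher); with O(certify_statement) we get O(¬withhold_voucher).
With premise 4, O(¬withhold_voucher → certify_schedule), the K-axiom yields O(certify_schedule).
The contrapositive of premise 7 (O(purge_cache → ¬certify_schedule)) is O(certify_schedule → ¬purge_cache), and O(certify_schedule) is already established, so O(¬purge_cache).
Premise 1, O(¬log_transcript → purge_cache), contraposes to O(¬purge_cache → log_transcript); with O(¬purge_cache) we get O(log_transcript).
Premises 5, 6, 9 do not contribute to this derivation.
Thus O(log_transcript), which is F(¬log_transcript): ¬log_transcript is forbidden.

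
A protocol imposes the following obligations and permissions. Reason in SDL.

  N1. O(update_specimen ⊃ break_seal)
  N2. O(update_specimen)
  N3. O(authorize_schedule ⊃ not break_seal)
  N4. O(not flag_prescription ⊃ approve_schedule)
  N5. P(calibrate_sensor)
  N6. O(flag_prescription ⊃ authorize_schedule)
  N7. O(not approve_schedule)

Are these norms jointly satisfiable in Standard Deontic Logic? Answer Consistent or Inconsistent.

From premise 2 we have O(update_specimen).
Applying K to premise 1 (O(update_specimen ⊃ break_seal)) and O(update_specimen) yields O(break_seal).
Premise 3 is O(authorize_schedule ⊃ not break_seal); contrapositively O(break_seal ⊃ not authorize_schedule). Since O(break_seal) holds, K gives O(not authorize_schedule).
The contrapositive of premise 6 (O(flag_prescription ⊃ authorize_schedule)) is O(not authorize_schedule ⊃ not flag_prescription), and O(not authorize_schedule) is already established, so O(not flag_prescription).
From O(not flag_prescription) and premise 4, O(not flag_prescription ⊃ approve_schedule), we obtain O(approve_schedule).
Yet premise 7 states O(not approve_schedule).
We now have both O(approve_schedule) and O(not approve_schedule) — approve_schedule is simultaneously obligatory and forbidden, violating the D-axiom.

Inconsistent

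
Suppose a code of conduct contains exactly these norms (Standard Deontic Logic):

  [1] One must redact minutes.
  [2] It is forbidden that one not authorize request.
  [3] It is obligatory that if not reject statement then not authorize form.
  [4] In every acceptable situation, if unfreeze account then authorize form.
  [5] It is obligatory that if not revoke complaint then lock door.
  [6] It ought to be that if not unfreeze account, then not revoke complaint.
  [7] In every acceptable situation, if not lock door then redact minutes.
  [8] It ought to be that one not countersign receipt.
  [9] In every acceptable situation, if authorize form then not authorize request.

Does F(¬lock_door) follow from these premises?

Yes

Premise 2 is F(¬authorize_request), i.e. O(authorize_request).
Premise 9, O(authorize_form → ¬authorize_request), contraposes to O(authorize_request → ¬authorize_form); with O(authorize_request) we get O(¬authorize_form).
Premise 4, O(unfreeze_account → authorize_form), contraposes to O(¬authorize_form → ¬unfreeze_account); with O(¬authorize_form) we get O(¬unfreeze_account).
From O(¬unfreeze_account) and premise 6, O(¬unfreeze_account → ¬revoke_complaint), we obtain O(¬revoke_complaint).
Applying K to premise 5 (O(¬revoke_complaint → lock_door)) and O(¬revoke_complaint) yields O(lock_door).
Premises 1, 3, 7, 8 do not contribute to this derivation.
So O(lock_door) holds, i.e. F(¬lock_door). The claim follows.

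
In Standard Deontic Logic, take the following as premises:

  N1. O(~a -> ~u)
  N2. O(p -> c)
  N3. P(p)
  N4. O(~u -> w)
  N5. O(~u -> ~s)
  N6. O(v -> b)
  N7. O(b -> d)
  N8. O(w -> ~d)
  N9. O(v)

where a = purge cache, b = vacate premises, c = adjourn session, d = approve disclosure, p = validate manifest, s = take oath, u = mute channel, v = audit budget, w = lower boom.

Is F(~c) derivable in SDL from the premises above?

No

Premise 2 is O(p -> c), but O(p) is not derivable from the premises (the permission P(p) asserts only ~O(~p), not O(p)), so it does not yield O(c).
No other premise forces O(c). An ideal world satisfying every premise can still have ~c true, so F(~c) is not derivable.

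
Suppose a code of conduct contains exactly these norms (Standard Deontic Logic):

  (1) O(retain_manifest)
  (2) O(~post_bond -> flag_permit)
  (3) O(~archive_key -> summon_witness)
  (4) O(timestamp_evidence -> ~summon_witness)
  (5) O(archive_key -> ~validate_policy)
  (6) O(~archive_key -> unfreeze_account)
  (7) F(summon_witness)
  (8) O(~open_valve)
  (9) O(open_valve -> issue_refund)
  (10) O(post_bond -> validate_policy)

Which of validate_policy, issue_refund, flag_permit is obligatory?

Premise 7, F(summon_witness), is equivalent to O(~summon_witness).
The contrapositive of premise 3 (O(~archive_key -> summon_witness)) is O(~summon_witness -> archive_key), and O(~summon_witness) is already established, so O(archive_key).
With premise 5, O(archive_key -> ~validate_policy), the K-axiom yields O(~validate_policy).
The contrapositive of premise 10 (O(post_bond -> validate_policy)) is O(~validate_policy -> ~post_bond), and O(~validate_policy) is already established, so O(~post_bond).
Applying K to premise 2 (O(~post_bond -> flag_permit)) and O(~post_bond) yields O(flag_permit).
So O(flag_permit) holds — flag_permit is obligatory. None of the other listed options is made obligatory by any chain of premises.

flag_permit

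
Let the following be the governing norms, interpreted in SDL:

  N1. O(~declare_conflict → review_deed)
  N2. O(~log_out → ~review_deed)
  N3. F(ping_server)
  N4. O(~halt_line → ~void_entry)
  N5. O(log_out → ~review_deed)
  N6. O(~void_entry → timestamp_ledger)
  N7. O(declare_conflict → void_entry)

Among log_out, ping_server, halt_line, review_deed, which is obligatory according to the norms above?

halt_line

By case analysis on ~log_out: premise 2 gives O(~log_out → ~review_deed) and premise 5 gives O(log_out → ~review_deed), so O(~review_deed) either way.
The contrapositive of premise 1 (O(~declare_conflict → review_deed)) is O(~review_deed → declare_conflict), and O(~review_deed) is already established, so O(declare_conflict).
With premise 7, O(declare_conflict → void_entry), the K-axiom yields O(void_entry).
Premise 4, O(~halt_line → ~void_entry), contraposes to O(void_entry → halt_line); with O(void_entry) we get O(halt_line).
So O(halt_line) holds — halt_line is obligatory. None of the other listed options is made obligatory by any chain of premises.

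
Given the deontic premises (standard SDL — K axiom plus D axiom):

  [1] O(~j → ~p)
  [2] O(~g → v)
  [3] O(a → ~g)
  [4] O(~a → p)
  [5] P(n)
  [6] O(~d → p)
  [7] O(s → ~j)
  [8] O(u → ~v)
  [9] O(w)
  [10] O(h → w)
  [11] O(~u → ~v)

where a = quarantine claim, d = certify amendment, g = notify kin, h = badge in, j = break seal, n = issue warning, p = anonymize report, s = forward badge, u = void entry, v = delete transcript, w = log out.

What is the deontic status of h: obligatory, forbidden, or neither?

Neither

Premise 10 is O(h → w); even if O(w) held, inferring O(h) would be affirming the consequent — invalid.
No premise or chain of K-axiom applications forces O(h), and none forces O(~h). So h is neither obligatory nor forbidden under these norms.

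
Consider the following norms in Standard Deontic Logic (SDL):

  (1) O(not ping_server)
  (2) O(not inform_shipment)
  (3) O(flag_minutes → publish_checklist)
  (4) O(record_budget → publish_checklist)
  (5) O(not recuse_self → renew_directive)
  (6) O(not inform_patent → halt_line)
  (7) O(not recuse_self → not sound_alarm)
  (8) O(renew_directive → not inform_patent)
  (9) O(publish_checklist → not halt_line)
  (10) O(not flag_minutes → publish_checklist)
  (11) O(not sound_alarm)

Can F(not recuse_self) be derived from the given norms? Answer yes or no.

By case analysis on flag_minutes: premise 3 gives O(flag_minutes → publish_checklist) and premise 10 gives O(not flag_minutes → publish_checklist), so O(publish_checklist) either way.
Applying K to premise 9 (O(publish_checklist → not halt_line)) and O(publish_checklist) yields O(not halt_line).
Premise 6 is O(not inform_patent → halt_line); contrapositively O(not halt_line → inform_patent). Since O(not halt_line) holds, K gives O(inform_patent).
Premise 8 is O(renew_directive → not inform_patent); contrapositively O(inform_patent → not renew_directive). Since O(inform_patent) holds, K gives O(not renew_directive).
The contrapositive of premise 5 (O(not recuse_self → renew_directive)) is O(not renew_directive → recuse_self), and O(not renew_directive) is already established, so O(recuse_self).
Premises 1, 2, 4, 7, 11 do not contribute to this derivation.
So O(recuse_self) holds, i.e. F(not recuse_self). The claim follows.

Yes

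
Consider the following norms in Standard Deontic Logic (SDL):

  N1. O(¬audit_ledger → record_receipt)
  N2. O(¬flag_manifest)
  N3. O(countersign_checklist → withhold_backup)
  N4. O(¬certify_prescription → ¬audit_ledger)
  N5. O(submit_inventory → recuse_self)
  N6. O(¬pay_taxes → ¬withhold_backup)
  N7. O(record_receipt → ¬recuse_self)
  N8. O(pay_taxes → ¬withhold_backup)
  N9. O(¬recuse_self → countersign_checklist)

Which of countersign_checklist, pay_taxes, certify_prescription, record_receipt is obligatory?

certify_prescription

Premises 6 and 8 cover both cases: O(¬pay_taxes → ¬withhold_backup) and O(pay_taxes → ¬withhold_backup). Since ¬pay_taxes ∨ pay_taxes is a tautology, O(¬withhold_backup) follows.
The contrapositive of premise 3 (O(countersign_checklist → withhold_backup)) is O(¬withhold_backup → ¬countersign_checklist), and O(¬withhold_backup) is already established, so O(¬countersign_checklist).
Premise 9 is O(¬recuse_self → countersign_checklist); contrapositively O(¬countersign_checklist → recuse_self). Since O(¬countersign_checklist) holds, K gives O(recuse_self).
Premise 7, O(record_receipt → ¬recuse_self), contraposes to O(recuse_self → ¬record_receipt); with O(recuse_self) we get O(¬record_receipt).
The contrapositive of premise 1 (O(¬audit_ledger → record_receipt)) is O(¬record_receipt → audit_ledger), and O(¬record_receipt) is already established, so O(audit_ledger).
Premise 4, O(¬certify_prescription → ¬audit_ledger), contraposes to O(audit_ledger → certify_prescription); with O(audit_ledger) we get O(certify_prescription).
So O(certify_prescription) holds — certify_prescription is obligatory. None of the other listed options is made obligatory by any chain of premises.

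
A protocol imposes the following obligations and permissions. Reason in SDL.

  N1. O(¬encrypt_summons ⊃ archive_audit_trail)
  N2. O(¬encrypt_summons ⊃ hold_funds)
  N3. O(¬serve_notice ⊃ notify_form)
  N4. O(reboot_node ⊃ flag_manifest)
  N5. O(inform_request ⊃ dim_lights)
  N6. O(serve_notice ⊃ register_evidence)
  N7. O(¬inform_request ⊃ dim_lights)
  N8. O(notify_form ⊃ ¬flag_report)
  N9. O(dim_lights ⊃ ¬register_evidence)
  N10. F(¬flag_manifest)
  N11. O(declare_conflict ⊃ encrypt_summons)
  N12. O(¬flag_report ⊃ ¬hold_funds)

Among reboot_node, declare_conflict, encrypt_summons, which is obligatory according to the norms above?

encrypt_summons

By case analysis on inform_request: premise 5 gives O(inform_request ⊃ dim_lights) and premise 7 gives O(¬inform_request ⊃ dim_lights), so O(dim_lights) either way.
Premise 9 is O(dim_lights ⊃ ¬register_evidence); since O(dim_lights), deontic closure gives O(¬register_evidence).
The contrapositive of premise 6 (O(serve_notice ⊃ register_evidence)) is O(¬register_evidence ⊃ ¬serve_notice), and O(¬register_evidence) is already established, so O(¬serve_notice).
Premise 3 is O(¬serve_notice ⊃ notify_form); since O(¬serve_notice), deontic closure gives O(notify_form).
Premise 8 is O(notify_form ⊃ ¬flag_report); since O(notify_form), deontic closure gives O(¬flag_report).
Premise 12 is O(¬flag_report ⊃ ¬hold_funds); since O(¬flag_report), deontic closure gives O(¬hold_funds).
The contrapositive of premise 2 (O(¬encrypt_summons ⊃ hold_funds)) is O(¬hold_funds ⊃ encrypt_summons), and O(¬hold_funds) is already established, so O(encrypt_summons).
So O(encrypt_summons) holds — encrypt_summons is obligatory. None of the other listed options is made obligatory by any chain of premises.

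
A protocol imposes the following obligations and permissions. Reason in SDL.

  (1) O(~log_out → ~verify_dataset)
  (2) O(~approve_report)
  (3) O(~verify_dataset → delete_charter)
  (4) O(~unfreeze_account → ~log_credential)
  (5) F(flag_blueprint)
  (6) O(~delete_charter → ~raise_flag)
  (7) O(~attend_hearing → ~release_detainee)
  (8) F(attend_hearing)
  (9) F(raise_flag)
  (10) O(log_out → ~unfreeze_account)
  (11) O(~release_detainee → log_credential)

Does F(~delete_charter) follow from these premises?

Yes

Premise 8, F(attend_hearing), is equivalent to O(~attend_hearing).
Premise 7 is O(~attend_hearing → ~release_detainee); since O(~attend_hearing), deontic closure gives O(~release_detainee).
Applying K to premise 11 (O(~release_detainee → log_credential)) and O(~release_detainee) yields O(log_credential).
The contrapositive of premise 4 (O(~unfreeze_account → ~log_credential)) is O(log_credential → unfreeze_account), and O(log_credential) is already established, so O(unfreeze_account).
Premise 10 is O(log_out → ~unfreeze_account); contrapositively O(unfreeze_account → ~log_out). Since O(unfreeze_account) holds, K gives O(~log_out).
With premise 1, O(~log_out → ~verify_dataset), the K-axiom yields O(~verify_dataset).
From O(~verify_dataset) and premise 3, O(~verify_dataset → delete_charter), we obtain O(delete_charter).
Premises 2, 5, 6, 9 do not contribute to this derivation.
So O(delete_charter) holds, i.e. F(~delete_charter). The claim follows.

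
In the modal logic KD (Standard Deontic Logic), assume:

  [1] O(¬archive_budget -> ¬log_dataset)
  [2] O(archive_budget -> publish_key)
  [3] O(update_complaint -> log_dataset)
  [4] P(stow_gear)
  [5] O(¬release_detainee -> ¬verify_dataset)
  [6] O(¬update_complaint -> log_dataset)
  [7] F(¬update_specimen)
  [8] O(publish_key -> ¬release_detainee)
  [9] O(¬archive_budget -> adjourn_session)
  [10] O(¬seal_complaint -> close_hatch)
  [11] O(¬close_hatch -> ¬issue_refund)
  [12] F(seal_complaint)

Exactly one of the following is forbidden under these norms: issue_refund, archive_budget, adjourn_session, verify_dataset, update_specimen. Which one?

Premises 3 and 6 cover both cases: O(update_complaint -> log_dataset) and O(¬update_complaint -> log_dataset). Since update_complaint ∨ ¬update_complaint is a tautology, O(log_dataset) follows.
Premise 1, O(¬archive_budget -> ¬log_dataset), contraposes to O(log_dataset -> archive_budget); with O(log_dataset) we get O(archive_budget).
Premise 2 is O(archive_budget -> publish_key); since O(archive_budget), deontic closure gives O(publish_key).
Applying K to premise 8 (O(publish_key -> ¬release_detainee)) and O(publish_key) yields O(¬release_detainee).
With premise 5, O(¬release_detainee -> ¬verify_dataset), the K-axiom yields O(¬verify_dataset).
So O(¬verify_dataset) holds, i.e. verify_dataset is forbidden. None of the other listed options is forbidden under the premises.

verify_dataset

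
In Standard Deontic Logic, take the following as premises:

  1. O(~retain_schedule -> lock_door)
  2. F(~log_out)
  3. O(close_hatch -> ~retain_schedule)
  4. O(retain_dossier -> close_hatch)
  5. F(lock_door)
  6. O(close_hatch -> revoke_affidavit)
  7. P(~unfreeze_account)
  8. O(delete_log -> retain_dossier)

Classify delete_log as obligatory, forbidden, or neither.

Forbidden

Premise 5 is F(lock_door), i.e. O(~lock_door).
Premise 1 is O(~retain_schedule -> lock_door); contrapositively O(~lock_door -> retain_schedule). Since O(~lock_door) holds, K gives O(retain_schedule).
The contrapositive of premise 3 (O(close_hatch -> ~retain_schedule)) is O(retain_schedule -> ~close_hatch), and O(retain_schedule) is already established, so O(~close_hatch).
The contrapositive of premise 4 (O(retain_dossier -> close_hatch)) is O(~close_hatch -> ~retain_dossier), and O(~close_hatch) is already established, so O(~retain_dossier).
Premise 8 is O(delete_log -> retain_dossier); contrapositively O(~retain_dossier -> ~delete_log). Since O(~retain_dossier) holds, K gives O(~delete_log).
Premises 2, 6, 7 do not contribute to this derivation.
Thus O(~delete_log), which is F(delete_log): delete_log is forbidden.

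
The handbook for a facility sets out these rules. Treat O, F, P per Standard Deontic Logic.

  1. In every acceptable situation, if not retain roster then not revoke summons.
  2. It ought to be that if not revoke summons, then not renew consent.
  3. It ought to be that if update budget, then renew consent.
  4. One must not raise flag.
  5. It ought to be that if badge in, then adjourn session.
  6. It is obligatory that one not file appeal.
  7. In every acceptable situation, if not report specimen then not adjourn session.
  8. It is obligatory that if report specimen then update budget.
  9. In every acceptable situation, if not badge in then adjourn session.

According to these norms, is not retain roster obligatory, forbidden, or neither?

Forbidden

By case analysis on ¬badge_in: premise 9 gives O(¬badge_in → adjourn_session) and premise 5 gives O(badge_in → adjourn_session), so O(adjourn_session) either way.
Premise 7, O(¬report_specimen → ¬adjourn_session), contraposes to O(adjourn_session → report_specimen); with O(adjourn_session) we get O(report_specimen).
With premise 8, O(report_specimen → update_budget), the K-axiom yields O(update_budget).
Applying K to premise 3 (O(update_budget → renew_consent)) and O(update_budget) yields O(renew_consent).
Premise 2 is O(¬revoke_summons → ¬renew_consent); contrapositively O(renew_consent → revoke_summons). Since O(renew_consent) holds, K gives O(revoke_summons).
Premise 1 is O(¬retain_roster → ¬revoke_summons); contrapositively O(revoke_summons → retain_roster). Since O(revoke_summons) holds, K gives O(retain_roster).
Premises 4, 6 do not contribute to this derivation.
Thus O(retain_roster), which is F(¬retain_roster): ¬retain_roster is forbidden.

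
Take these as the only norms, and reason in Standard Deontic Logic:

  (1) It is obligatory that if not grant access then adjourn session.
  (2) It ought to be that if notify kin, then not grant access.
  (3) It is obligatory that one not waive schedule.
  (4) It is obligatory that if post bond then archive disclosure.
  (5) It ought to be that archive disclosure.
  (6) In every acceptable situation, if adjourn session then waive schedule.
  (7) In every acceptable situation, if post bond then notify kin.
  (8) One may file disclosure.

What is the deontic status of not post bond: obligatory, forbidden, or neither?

From premise 3 we have O(¬waive_schedule).
The contrapositive of premise 6 (O(adjourn_session → waive_schedule)) is O(¬waive_schedule → ¬adjourn_session), and O(¬waive_schedule) is already established, so O(¬adjourn_session).
Premise 1 is O(¬grant_access → adjourn_session); contrapositively O(¬adjourn_session → grant_access). Since O(¬adjourn_session) holds, K gives O(grant_access).
The contrapositive of premise 2 (O(notify_kin → ¬grant_access)) is O(grant_access → ¬notify_kin), and O(grant_access) is already established, so O(¬notify_kin).
The contrapositive of premise 7 (O(post_bond → notify_kin)) is O(¬notify_kin → ¬post_bond), and O(¬notify_kin) is already established, so O(¬post_bond).
Premises 4, 5, 8 do not contribute to this derivation.
Hence ¬post_bond is obligatory.

Obligatory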